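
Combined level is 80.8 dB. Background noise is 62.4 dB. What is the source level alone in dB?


Given values:
  L_total = 80.8 dB, L_bg = 62.4 dB
Formula: L_source = 10 * log10(10^(L_total/10) - 10^(L_bg/10))
Convert to linear:
  10^(80.8/10) = 120226443.4617
  10^(62.4/10) = 1737800.8287
Difference: 120226443.4617 - 1737800.8287 = 118488642.633
L_source = 10 * log10(118488642.633) = 80.74

80.74 dB


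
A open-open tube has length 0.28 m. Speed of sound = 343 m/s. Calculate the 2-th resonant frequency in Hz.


Given values:
  Tube type: open-open, L = 0.28 m, c = 343 m/s, n = 2
Formula: f_n = n * c / (2 * L)
Compute 2 * L = 2 * 0.28 = 0.56
f = 2 * 343 / 0.56
f = 1225.0

1225.0 Hz


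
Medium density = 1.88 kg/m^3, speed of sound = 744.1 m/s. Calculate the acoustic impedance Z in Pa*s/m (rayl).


Given values:
  rho = 1.88 kg/m^3
  c = 744.1 m/s
Formula: Z = rho * c
Z = 1.88 * 744.1
Z = 1398.91

1398.91 rayl


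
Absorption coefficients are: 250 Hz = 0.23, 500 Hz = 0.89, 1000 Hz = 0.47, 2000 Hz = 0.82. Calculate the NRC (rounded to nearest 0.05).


Given values:
  a_250 = 0.23, a_500 = 0.89
  a_1000 = 0.47, a_2000 = 0.82
Formula: NRC = (a250 + a500 + a1000 + a2000) / 4
Sum = 0.23 + 0.89 + 0.47 + 0.82 = 2.41
NRC = 2.41 / 4 = 0.6025
Rounded to nearest 0.05: 0.6

0.6


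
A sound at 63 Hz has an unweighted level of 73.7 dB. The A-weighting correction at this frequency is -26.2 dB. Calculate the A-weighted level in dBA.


Given values:
  SPL = 73.7 dB
  A-weighting at 63 Hz = -26.2 dB
Formula: L_A = SPL + A_weight
L_A = 73.7 + (-26.2)
L_A = 47.5

47.5 dBA


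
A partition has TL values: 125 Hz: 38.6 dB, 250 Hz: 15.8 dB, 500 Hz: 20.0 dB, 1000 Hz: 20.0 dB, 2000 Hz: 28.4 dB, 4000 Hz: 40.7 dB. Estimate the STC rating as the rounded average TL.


Given TL values at each frequency:
  125 Hz: 38.6 dB
  250 Hz: 15.8 dB
  500 Hz: 20.0 dB
  1000 Hz: 20.0 dB
  2000 Hz: 28.4 dB
  4000 Hz: 40.7 dB
Formula: STC ~ round(average of TL values)
Sum = 38.6 + 15.8 + 20.0 + 20.0 + 28.4 + 40.7 = 163.5
Average = 163.5 / 6 = 27.25
Rounded: 27

27


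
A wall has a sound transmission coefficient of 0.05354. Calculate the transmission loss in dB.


Given values:
  tau = 0.05354
Formula: TL = 10 * log10(1 / tau)
Compute 1 / tau = 1 / 0.05354 = 18.6776
Compute log10(18.6776) = 1.271321
TL = 10 * 1.271321 = 12.71

12.71 dB


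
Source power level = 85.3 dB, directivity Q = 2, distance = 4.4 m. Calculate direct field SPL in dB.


Given values:
  Lw = 85.3 dB, Q = 2, r = 4.4 m
Formula: SPL = Lw + 10 * log10(Q / (4 * pi * r^2))
Compute 4 * pi * r^2 = 4 * pi * 4.4^2 = 243.2849
Compute Q / denom = 2 / 243.2849 = 0.00822081
Compute 10 * log10(0.00822081) = -20.8509
SPL = 85.3 + (-20.8509) = 64.45

64.45 dB


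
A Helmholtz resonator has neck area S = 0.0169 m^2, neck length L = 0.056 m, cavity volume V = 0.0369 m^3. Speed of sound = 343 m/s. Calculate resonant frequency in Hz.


Given values:
  S = 0.0169 m^2, L = 0.056 m, V = 0.0369 m^3, c = 343 m/s
Formula: f = (c / (2*pi)) * sqrt(S / (V * L))
Compute V * L = 0.0369 * 0.056 = 0.0020664
Compute S / (V * L) = 0.0169 / 0.0020664 = 8.1785
Compute sqrt(8.1785) = 2.859808
Compute c / (2*pi) = 343 / 6.283185 = 54.590148
f = 54.590148 * 2.859808 = 156.12

156.12 Hz


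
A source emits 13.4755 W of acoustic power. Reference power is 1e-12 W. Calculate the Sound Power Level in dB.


Given values:
  W = 13.4755 W
  W_ref = 1e-12 W
Formula: SWL = 10 * log10(W / W_ref)
Compute ratio: W / W_ref = 13475500000000
Compute log10: log10(13475500000000) = 13.129545
Multiply: SWL = 10 * 13.129545 = 131.3

131.3 dB


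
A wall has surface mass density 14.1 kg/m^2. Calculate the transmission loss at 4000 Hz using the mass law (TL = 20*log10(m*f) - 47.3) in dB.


Given values:
  m = 14.1 kg/m^2, f = 4000 Hz
Formula: TL = 20 * log10(m * f) - 47.3
Compute m * f = 14.1 * 4000 = 56400.0
Compute log10(56400.0) = 4.751279
Compute 20 * 4.751279 = 95.0256
TL = 95.0256 - 47.3 = 47.73

47.73 dB


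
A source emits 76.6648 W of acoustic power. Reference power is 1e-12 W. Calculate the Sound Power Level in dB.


Given values:
  W = 76.6648 W
  W_ref = 1e-12 W
Formula: SWL = 10 * log10(W / W_ref)
Compute ratio: W / W_ref = 76664800000000
Compute log10: log10(76664800000000) = 13.884596
Multiply: SWL = 10 * 13.884596 = 138.85

138.85 dB


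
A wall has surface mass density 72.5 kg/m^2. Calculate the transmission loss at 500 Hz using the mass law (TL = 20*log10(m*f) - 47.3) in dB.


Given values:
  m = 72.5 kg/m^2, f = 500 Hz
Formula: TL = 20 * log10(m * f) - 47.3
Compute m * f = 72.5 * 500 = 36250.0
Compute log10(36250.0) = 4.559308
Compute 20 * 4.559308 = 91.1862
TL = 91.1862 - 47.3 = 43.89

43.89 dB


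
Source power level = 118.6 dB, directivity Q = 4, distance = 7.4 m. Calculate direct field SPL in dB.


Given values:
  Lw = 118.6 dB, Q = 4, r = 7.4 m
Formula: SPL = Lw + 10 * log10(Q / (4 * pi * r^2))
Compute 4 * pi * r^2 = 4 * pi * 7.4^2 = 688.1345
Compute Q / denom = 4 / 688.1345 = 0.00581282
Compute 10 * log10(0.00581282) = -22.3561
SPL = 118.6 + (-22.3561) = 96.24

96.24 dB


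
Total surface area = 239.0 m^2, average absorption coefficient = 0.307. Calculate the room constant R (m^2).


Given values:
  S = 239.0 m^2, alpha = 0.307
Formula: R = S * alpha / (1 - alpha)
Numerator: 239.0 * 0.307 = 73.373
Denominator: 1 - 0.307 = 0.693
R = 73.373 / 0.693 = 105.88

105.88 m^2


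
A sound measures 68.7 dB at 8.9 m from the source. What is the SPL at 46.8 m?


Given values:
  SPL1 = 68.7 dB, r1 = 8.9 m, r2 = 46.8 m
Formula: SPL2 = SPL1 - 20 * log10(r2 / r1)
Compute ratio: r2 / r1 = 46.8 / 8.9 = 5.2584
Compute log10: log10(5.2584) = 0.720854
Compute drop: 20 * 0.720854 = 14.4171
SPL2 = 68.7 - 14.4171 = 54.28

54.28 dB


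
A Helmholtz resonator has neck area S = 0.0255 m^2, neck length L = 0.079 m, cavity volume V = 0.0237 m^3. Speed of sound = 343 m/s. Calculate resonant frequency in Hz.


Given values:
  S = 0.0255 m^2, L = 0.079 m, V = 0.0237 m^3, c = 343 m/s
Formula: f = (c / (2*pi)) * sqrt(S / (V * L))
Compute V * L = 0.0237 * 0.079 = 0.0018723
Compute S / (V * L) = 0.0255 / 0.0018723 = 13.6196
Compute sqrt(13.6196) = 3.690474
Compute c / (2*pi) = 343 / 6.283185 = 54.590148
f = 54.590148 * 3.690474 = 201.46

201.46 Hz


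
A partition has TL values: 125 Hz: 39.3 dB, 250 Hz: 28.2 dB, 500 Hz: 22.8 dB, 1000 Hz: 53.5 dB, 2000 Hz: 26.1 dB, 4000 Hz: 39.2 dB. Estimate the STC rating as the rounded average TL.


Given TL values at each frequency:
  125 Hz: 39.3 dB
  250 Hz: 28.2 dB
  500 Hz: 22.8 dB
  1000 Hz: 53.5 dB
  2000 Hz: 26.1 dB
  4000 Hz: 39.2 dB
Formula: STC ~ round(average of TL values)
Sum = 39.3 + 28.2 + 22.8 + 53.5 + 26.1 + 39.2 = 209.1
Average = 209.1 / 6 = 34.85
Rounded: 35

35


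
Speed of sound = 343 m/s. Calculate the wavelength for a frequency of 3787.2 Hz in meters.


Given values:
  c = 343 m/s, f = 3787.2 Hz
Formula: lambda = c / f
lambda = 343 / 3787.2
lambda = 0.0906

0.0906 m


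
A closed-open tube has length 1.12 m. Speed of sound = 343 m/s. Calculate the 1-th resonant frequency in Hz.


Given values:
  Tube type: closed-open, L = 1.12 m, c = 343 m/s, n = 1
Formula: f_n = (2n - 1) * c / (4 * L)
Compute 2n - 1 = 2*1 - 1 = 1
Compute 4 * L = 4 * 1.12 = 4.48
f = 1 * 343 / 4.48
f = 76.56

76.56 Hz


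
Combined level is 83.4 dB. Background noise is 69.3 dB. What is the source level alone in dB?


Given values:
  L_total = 83.4 dB, L_bg = 69.3 dB
Formula: L_source = 10 * log10(10^(L_total/10) - 10^(L_bg/10))
Convert to linear:
  10^(83.4/10) = 218776162.395
  10^(69.3/10) = 8511380.382
Difference: 218776162.395 - 8511380.382 = 210264782.013
L_source = 10 * log10(210264782.013) = 83.23

83.23 dB


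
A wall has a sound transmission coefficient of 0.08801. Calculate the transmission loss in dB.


Given values:
  tau = 0.08801
Formula: TL = 10 * log10(1 / tau)
Compute 1 / tau = 1 / 0.08801 = 11.3623
Compute log10(11.3623) = 1.055466
TL = 10 * 1.055466 = 10.55

10.55 dB


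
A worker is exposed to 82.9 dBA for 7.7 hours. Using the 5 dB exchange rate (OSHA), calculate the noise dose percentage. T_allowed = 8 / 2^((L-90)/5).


Given values:
  L = 82.9 dBA, T = 7.7 hours
Formula: T_allowed = 8 / 2^((L - 90) / 5)
Compute exponent: (82.9 - 90) / 5 = -1.42
Compute 2^(-1.42) = 0.373712
T_allowed = 8 / 0.373712 = 21.406859 hours
Dose = (T / T_allowed) * 100
Dose = (7.7 / 21.406859) * 100 = 35.97

35.97 %


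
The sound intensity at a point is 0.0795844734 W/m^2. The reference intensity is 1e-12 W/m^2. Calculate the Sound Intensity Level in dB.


Given values:
  I = 0.0795844734 W/m^2
  I_ref = 1e-12 W/m^2
Formula: SIL = 10 * log10(I / I_ref)
Compute ratio: I / I_ref = 79584473400
Compute log10: log10(79584473400) = 10.900828
Multiply: SIL = 10 * 10.900828 = 109.01

109.01 dB


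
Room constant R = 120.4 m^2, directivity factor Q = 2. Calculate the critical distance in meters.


Given values:
  R = 120.4 m^2, Q = 2
Formula: d_c = 0.141 * sqrt(Q * R)
Compute Q * R = 2 * 120.4 = 240.8
Compute sqrt(240.8) = 15.5177
d_c = 0.141 * 15.5177 = 2.188

2.188 m


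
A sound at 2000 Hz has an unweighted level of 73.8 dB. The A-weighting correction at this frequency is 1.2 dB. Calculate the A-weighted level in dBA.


Given values:
  SPL = 73.8 dB
  A-weighting at 2000 Hz = 1.2 dB
Formula: L_A = SPL + A_weight
L_A = 73.8 + (1.2)
L_A = 75.0

75.0 dBA


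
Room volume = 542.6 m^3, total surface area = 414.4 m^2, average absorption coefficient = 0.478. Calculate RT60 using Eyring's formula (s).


Given values:
  V = 542.6 m^3, S = 414.4 m^2, alpha = 0.478
Formula: RT60 = 0.161 * V / (-S * ln(1 - alpha))
Compute ln(1 - 0.478) = ln(0.522) = -0.650088
Denominator: -414.4 * -0.650088 = 269.3965
Numerator: 0.161 * 542.6 = 87.3586
RT60 = 87.3586 / 269.3965 = 0.324

0.324 s


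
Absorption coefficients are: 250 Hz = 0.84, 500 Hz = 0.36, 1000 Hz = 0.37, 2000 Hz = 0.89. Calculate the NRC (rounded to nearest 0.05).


Given values:
  a_250 = 0.84, a_500 = 0.36
  a_1000 = 0.37, a_2000 = 0.89
Formula: NRC = (a250 + a500 + a1000 + a2000) / 4
Sum = 0.84 + 0.36 + 0.37 + 0.89 = 2.46
NRC = 2.46 / 4 = 0.615
Rounded to nearest 0.05: 0.6

0.6


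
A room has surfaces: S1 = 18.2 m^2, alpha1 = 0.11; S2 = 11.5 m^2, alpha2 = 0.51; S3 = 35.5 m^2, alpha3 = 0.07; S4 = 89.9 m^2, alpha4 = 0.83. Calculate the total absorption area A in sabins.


Given surfaces:
  Surface 1: 18.2 * 0.11 = 2.002
  Surface 2: 11.5 * 0.51 = 5.865
  Surface 3: 35.5 * 0.07 = 2.485
  Surface 4: 89.9 * 0.83 = 74.617
Formula: A = sum(Si * alpha_i)
A = 2.002 + 5.865 + 2.485 + 74.617
A = 84.97

84.97 sabins


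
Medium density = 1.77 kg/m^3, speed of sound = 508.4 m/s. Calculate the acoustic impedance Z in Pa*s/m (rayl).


Given values:
  rho = 1.77 kg/m^3
  c = 508.4 m/s
Formula: Z = rho * c
Z = 1.77 * 508.4
Z = 899.87

899.87 rayl


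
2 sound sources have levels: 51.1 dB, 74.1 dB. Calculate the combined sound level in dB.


Formula: L_total = 10 * log10( sum(10^(Li/10)) )
  Source 1: 10^(51.1/10) = 128824.9552
  Source 2: 10^(74.1/10) = 25703957.8277
Sum of linear values = 25832782.7829
L_total = 10 * log10(25832782.7829) = 74.12

74.12 dB


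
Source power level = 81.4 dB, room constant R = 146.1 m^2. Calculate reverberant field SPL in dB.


Given values:
  Lw = 81.4 dB, R = 146.1 m^2
Formula: SPL = Lw + 10 * log10(4 / R)
Compute 4 / R = 4 / 146.1 = 0.027379
Compute 10 * log10(0.027379) = -15.6258
SPL = 81.4 + (-15.6258) = 65.77

65.77 dB


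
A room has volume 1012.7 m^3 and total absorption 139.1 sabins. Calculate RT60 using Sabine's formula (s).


Given values:
  V = 1012.7 m^3
  A = 139.1 sabins
Formula: RT60 = 0.161 * V / A
Numerator: 0.161 * 1012.7 = 163.0447
RT60 = 163.0447 / 139.1 = 1.172

1.172 s


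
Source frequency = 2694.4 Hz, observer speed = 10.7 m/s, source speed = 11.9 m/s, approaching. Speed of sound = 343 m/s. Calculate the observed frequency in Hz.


Given values:
  f_s = 2694.4 Hz, v_o = 10.7 m/s, v_s = 11.9 m/s
  Direction: approaching
Formula: f_o = f_s * (c + v_o) / (c - v_s)
Numerator: c + v_o = 343 + 10.7 = 353.7
Denominator: c - v_s = 343 - 11.9 = 331.1
f_o = 2694.4 * 353.7 / 331.1 = 2878.31

2878.31 Hz


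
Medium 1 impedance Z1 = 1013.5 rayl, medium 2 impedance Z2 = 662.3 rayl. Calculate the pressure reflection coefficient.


Given values:
  Z1 = 1013.5 rayl, Z2 = 662.3 rayl
Formula: R = (Z2 - Z1) / (Z2 + Z1)
Numerator: Z2 - Z1 = 662.3 - 1013.5 = -351.2
Denominator: Z2 + Z1 = 662.3 + 1013.5 = 1675.8
R = -351.2 / 1675.8 = -0.2096

-0.2096


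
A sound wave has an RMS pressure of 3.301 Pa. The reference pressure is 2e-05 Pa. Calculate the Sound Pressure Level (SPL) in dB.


Given values:
  p = 3.301 Pa
  p_ref = 2e-05 Pa
Formula: SPL = 20 * log10(p / p_ref)
Compute ratio: p / p_ref = 3.301 / 2e-05 = 165050
Compute log10: log10(165050) = 5.217616
Multiply: SPL = 20 * 5.217616 = 104.35

104.35 dB


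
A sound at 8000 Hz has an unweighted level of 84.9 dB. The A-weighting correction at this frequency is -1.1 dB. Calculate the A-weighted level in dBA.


Given values:
  SPL = 84.9 dB
  A-weighting at 8000 Hz = -1.1 dB
Formula: L_A = SPL + A_weight
L_A = 84.9 + (-1.1)
L_A = 83.8

83.8 dBA


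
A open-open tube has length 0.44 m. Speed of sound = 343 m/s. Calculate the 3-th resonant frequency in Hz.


Given values:
  Tube type: open-open, L = 0.44 m, c = 343 m/s, n = 3
Formula: f_n = n * c / (2 * L)
Compute 2 * L = 2 * 0.44 = 0.88
f = 3 * 343 / 0.88
f = 1169.32

1169.32 Hz


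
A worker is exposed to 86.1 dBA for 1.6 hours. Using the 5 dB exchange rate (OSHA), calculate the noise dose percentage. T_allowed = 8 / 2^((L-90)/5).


Given values:
  L = 86.1 dBA, T = 1.6 hours
Formula: T_allowed = 8 / 2^((L - 90) / 5)
Compute exponent: (86.1 - 90) / 5 = -0.78
Compute 2^(-0.78) = 0.582367
T_allowed = 8 / 0.582367 = 13.737042 hours
Dose = (T / T_allowed) * 100
Dose = (1.6 / 13.737042) * 100 = 11.65

11.65 %


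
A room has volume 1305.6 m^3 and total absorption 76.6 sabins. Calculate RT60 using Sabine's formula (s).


Given values:
  V = 1305.6 m^3
  A = 76.6 sabins
Formula: RT60 = 0.161 * V / A
Numerator: 0.161 * 1305.6 = 210.2016
RT60 = 210.2016 / 76.6 = 2.744

2.744 s


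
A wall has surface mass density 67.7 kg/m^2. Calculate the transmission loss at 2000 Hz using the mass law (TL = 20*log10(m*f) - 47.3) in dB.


Given values:
  m = 67.7 kg/m^2, f = 2000 Hz
Formula: TL = 20 * log10(m * f) - 47.3
Compute m * f = 67.7 * 2000 = 135400.0
Compute log10(135400.0) = 5.131619
Compute 20 * 5.131619 = 102.6324
TL = 102.6324 - 47.3 = 55.33

55.33 dB


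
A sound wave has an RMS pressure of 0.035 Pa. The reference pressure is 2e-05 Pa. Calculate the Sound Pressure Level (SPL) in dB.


Given values:
  p = 0.035 Pa
  p_ref = 2e-05 Pa
Formula: SPL = 20 * log10(p / p_ref)
Compute ratio: p / p_ref = 0.035 / 2e-05 = 1750
Compute log10: log10(1750) = 3.243038
Multiply: SPL = 20 * 3.243038 = 64.86

64.86 dB


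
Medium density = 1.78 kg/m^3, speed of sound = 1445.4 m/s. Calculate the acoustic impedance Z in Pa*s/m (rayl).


Given values:
  rho = 1.78 kg/m^3
  c = 1445.4 m/s
Formula: Z = rho * c
Z = 1.78 * 1445.4
Z = 2572.81

2572.81 rayl


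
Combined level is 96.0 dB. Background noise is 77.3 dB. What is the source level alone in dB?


Given values:
  L_total = 96.0 dB, L_bg = 77.3 dB
Formula: L_source = 10 * log10(10^(L_total/10) - 10^(L_bg/10))
Convert to linear:
  10^(96.0/10) = 3981071705.535
  10^(77.3/10) = 53703179.637
Difference: 3981071705.535 - 53703179.637 = 3927368525.898
L_source = 10 * log10(3927368525.898) = 95.94

95.94 dB


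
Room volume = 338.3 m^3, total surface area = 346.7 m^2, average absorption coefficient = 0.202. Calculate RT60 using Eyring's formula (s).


Given values:
  V = 338.3 m^3, S = 346.7 m^2, alpha = 0.202
Formula: RT60 = 0.161 * V / (-S * ln(1 - alpha))
Compute ln(1 - 0.202) = ln(0.798) = -0.225647
Denominator: -346.7 * -0.225647 = 78.2318
Numerator: 0.161 * 338.3 = 54.4663
RT60 = 54.4663 / 78.2318 = 0.696

0.696 s


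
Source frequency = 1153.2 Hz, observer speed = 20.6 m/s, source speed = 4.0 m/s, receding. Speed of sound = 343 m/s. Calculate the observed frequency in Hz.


Given values:
  f_s = 1153.2 Hz, v_o = 20.6 m/s, v_s = 4.0 m/s
  Direction: receding
Formula: f_o = f_s * (c - v_o) / (c + v_s)
Numerator: c - v_o = 343 - 20.6 = 322.4
Denominator: c + v_s = 343 + 4.0 = 347.0
f_o = 1153.2 * 322.4 / 347.0 = 1071.45

1071.45 Hz


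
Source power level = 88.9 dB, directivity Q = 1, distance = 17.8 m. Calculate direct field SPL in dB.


Given values:
  Lw = 88.9 dB, Q = 1, r = 17.8 m
Formula: SPL = Lw + 10 * log10(Q / (4 * pi * r^2))
Compute 4 * pi * r^2 = 4 * pi * 17.8^2 = 3981.5289
Compute Q / denom = 1 / 3981.5289 = 0.00025116
Compute 10 * log10(0.00025116) = -36.0005
SPL = 88.9 + (-36.0005) = 52.9

52.9 dB


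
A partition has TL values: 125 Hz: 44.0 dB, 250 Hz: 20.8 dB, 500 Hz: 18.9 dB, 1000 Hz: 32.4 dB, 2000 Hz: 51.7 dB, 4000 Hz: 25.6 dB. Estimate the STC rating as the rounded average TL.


Given TL values at each frequency:
  125 Hz: 44.0 dB
  250 Hz: 20.8 dB
  500 Hz: 18.9 dB
  1000 Hz: 32.4 dB
  2000 Hz: 51.7 dB
  4000 Hz: 25.6 dB
Formula: STC ~ round(average of TL values)
Sum = 44.0 + 20.8 + 18.9 + 32.4 + 51.7 + 25.6 = 193.4
Average = 193.4 / 6 = 32.23
Rounded: 32

32


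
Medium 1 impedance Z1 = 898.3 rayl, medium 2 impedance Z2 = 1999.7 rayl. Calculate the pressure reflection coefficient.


Given values:
  Z1 = 898.3 rayl, Z2 = 1999.7 rayl
Formula: R = (Z2 - Z1) / (Z2 + Z1)
Numerator: Z2 - Z1 = 1999.7 - 898.3 = 1101.4
Denominator: Z2 + Z1 = 1999.7 + 898.3 = 2898.0
R = 1101.4 / 2898.0 = 0.3801

0.3801


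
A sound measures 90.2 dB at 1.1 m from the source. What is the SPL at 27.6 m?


Given values:
  SPL1 = 90.2 dB, r1 = 1.1 m, r2 = 27.6 m
Formula: SPL2 = SPL1 - 20 * log10(r2 / r1)
Compute ratio: r2 / r1 = 27.6 / 1.1 = 25.0909
Compute log10: log10(25.0909) = 1.399516
Compute drop: 20 * 1.399516 = 27.9903
SPL2 = 90.2 - 27.9903 = 62.21

62.21 dB


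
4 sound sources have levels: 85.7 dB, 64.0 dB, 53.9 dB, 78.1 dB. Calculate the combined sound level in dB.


Formula: L_total = 10 * log10( sum(10^(Li/10)) )
  Source 1: 10^(85.7/10) = 371535229.0972
  Source 2: 10^(64.0/10) = 2511886.4315
  Source 3: 10^(53.9/10) = 245470.8916
  Source 4: 10^(78.1/10) = 64565422.9035
Sum of linear values = 438858009.3238
L_total = 10 * log10(438858009.3238) = 86.42

86.42 dB


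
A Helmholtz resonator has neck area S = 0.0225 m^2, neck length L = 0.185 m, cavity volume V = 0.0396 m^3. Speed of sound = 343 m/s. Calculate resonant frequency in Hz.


Given values:
  S = 0.0225 m^2, L = 0.185 m, V = 0.0396 m^3, c = 343 m/s
Formula: f = (c / (2*pi)) * sqrt(S / (V * L))
Compute V * L = 0.0396 * 0.185 = 0.007326
Compute S / (V * L) = 0.0225 / 0.007326 = 3.0713
Compute sqrt(3.0713) = 1.752512
Compute c / (2*pi) = 343 / 6.283185 = 54.590148
f = 54.590148 * 1.752512 = 95.67

95.67 Hz


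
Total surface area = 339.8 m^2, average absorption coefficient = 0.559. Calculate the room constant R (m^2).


Given values:
  S = 339.8 m^2, alpha = 0.559
Formula: R = S * alpha / (1 - alpha)
Numerator: 339.8 * 0.559 = 189.9482
Denominator: 1 - 0.559 = 0.441
R = 189.9482 / 0.441 = 430.72

430.72 m^2


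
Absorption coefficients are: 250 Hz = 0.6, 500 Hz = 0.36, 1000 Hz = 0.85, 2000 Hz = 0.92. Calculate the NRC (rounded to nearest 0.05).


Given values:
  a_250 = 0.6, a_500 = 0.36
  a_1000 = 0.85, a_2000 = 0.92
Formula: NRC = (a250 + a500 + a1000 + a2000) / 4
Sum = 0.6 + 0.36 + 0.85 + 0.92 = 2.73
NRC = 2.73 / 4 = 0.6825
Rounded to nearest 0.05: 0.7

0.7


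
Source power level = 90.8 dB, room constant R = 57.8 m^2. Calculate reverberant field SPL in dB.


Given values:
  Lw = 90.8 dB, R = 57.8 m^2
Formula: SPL = Lw + 10 * log10(4 / R)
Compute 4 / R = 4 / 57.8 = 0.069204
Compute 10 * log10(0.069204) = -11.5987
SPL = 90.8 + (-11.5987) = 79.2

79.2 dB


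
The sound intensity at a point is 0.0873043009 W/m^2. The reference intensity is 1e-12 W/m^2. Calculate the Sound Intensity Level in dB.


Given values:
  I = 0.0873043009 W/m^2
  I_ref = 1e-12 W/m^2
Formula: SIL = 10 * log10(I / I_ref)
Compute ratio: I / I_ref = 87304300900
Compute log10: log10(87304300900) = 10.941036
Multiply: SIL = 10 * 10.941036 = 109.41

109.41 dB


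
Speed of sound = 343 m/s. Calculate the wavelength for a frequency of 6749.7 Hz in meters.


Given values:
  c = 343 m/s, f = 6749.7 Hz
Formula: lambda = c / f
lambda = 343 / 6749.7
lambda = 0.0508

0.0508 m


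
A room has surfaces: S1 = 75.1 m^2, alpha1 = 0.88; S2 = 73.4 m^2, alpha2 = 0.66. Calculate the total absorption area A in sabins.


Given surfaces:
  Surface 1: 75.1 * 0.88 = 66.088
  Surface 2: 73.4 * 0.66 = 48.444
Formula: A = sum(Si * alpha_i)
A = 66.088 + 48.444
A = 114.53

114.53 sabins


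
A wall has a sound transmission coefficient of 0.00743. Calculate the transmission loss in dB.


Given values:
  tau = 0.00743
Formula: TL = 10 * log10(1 / tau)
Compute 1 / tau = 1 / 0.00743 = 134.5895
Compute log10(134.5895) = 2.129011
TL = 10 * 2.129011 = 21.29

21.29 dB


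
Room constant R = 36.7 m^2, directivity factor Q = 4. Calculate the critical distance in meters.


Given values:
  R = 36.7 m^2, Q = 4
Formula: d_c = 0.141 * sqrt(Q * R)
Compute Q * R = 4 * 36.7 = 146.8
Compute sqrt(146.8) = 12.1161
d_c = 0.141 * 12.1161 = 1.708

1.708 m


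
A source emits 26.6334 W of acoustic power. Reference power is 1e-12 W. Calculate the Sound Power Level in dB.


Given values:
  W = 26.6334 W
  W_ref = 1e-12 W
Formula: SWL = 10 * log10(W / W_ref)
Compute ratio: W / W_ref = 26633400000000
Compute log10: log10(26633400000000) = 13.425427
Multiply: SWL = 10 * 13.425427 = 134.25

134.25 dB


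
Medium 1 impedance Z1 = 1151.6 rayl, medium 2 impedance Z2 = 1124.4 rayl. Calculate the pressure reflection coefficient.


Given values:
  Z1 = 1151.6 rayl, Z2 = 1124.4 rayl
Formula: R = (Z2 - Z1) / (Z2 + Z1)
Numerator: Z2 - Z1 = 1124.4 - 1151.6 = -27.2
Denominator: Z2 + Z1 = 1124.4 + 1151.6 = 2276.0
R = -27.2 / 2276.0 = -0.012

-0.012


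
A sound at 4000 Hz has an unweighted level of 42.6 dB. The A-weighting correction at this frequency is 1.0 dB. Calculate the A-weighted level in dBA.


Given values:
  SPL = 42.6 dB
  A-weighting at 4000 Hz = 1.0 dB
Formula: L_A = SPL + A_weight
L_A = 42.6 + (1.0)
L_A = 43.6

43.6 dBA


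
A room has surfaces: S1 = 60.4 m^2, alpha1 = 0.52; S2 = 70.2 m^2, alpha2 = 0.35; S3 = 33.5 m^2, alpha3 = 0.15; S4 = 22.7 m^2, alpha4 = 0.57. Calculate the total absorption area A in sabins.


Given surfaces:
  Surface 1: 60.4 * 0.52 = 31.408
  Surface 2: 70.2 * 0.35 = 24.57
  Surface 3: 33.5 * 0.15 = 5.025
  Surface 4: 22.7 * 0.57 = 12.939
Formula: A = sum(Si * alpha_i)
A = 31.408 + 24.57 + 5.025 + 12.939
A = 73.94

73.94 sabins


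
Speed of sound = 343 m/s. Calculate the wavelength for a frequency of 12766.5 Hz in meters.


Given values:
  c = 343 m/s, f = 12766.5 Hz
Formula: lambda = c / f
lambda = 343 / 12766.5
lambda = 0.0269

0.0269 m


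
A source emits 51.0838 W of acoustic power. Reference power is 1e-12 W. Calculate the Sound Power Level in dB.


Given values:
  W = 51.0838 W
  W_ref = 1e-12 W
Formula: SWL = 10 * log10(W / W_ref)
Compute ratio: W / W_ref = 51083800000000
Compute log10: log10(51083800000000) = 13.708283
Multiply: SWL = 10 * 13.708283 = 137.08

137.08 dB


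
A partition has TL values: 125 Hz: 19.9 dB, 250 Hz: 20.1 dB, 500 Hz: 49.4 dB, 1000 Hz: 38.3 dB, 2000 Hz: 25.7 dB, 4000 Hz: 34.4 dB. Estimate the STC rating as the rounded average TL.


Given TL values at each frequency:
  125 Hz: 19.9 dB
  250 Hz: 20.1 dB
  500 Hz: 49.4 dB
  1000 Hz: 38.3 dB
  2000 Hz: 25.7 dB
  4000 Hz: 34.4 dB
Formula: STC ~ round(average of TL values)
Sum = 19.9 + 20.1 + 49.4 + 38.3 + 25.7 + 34.4 = 187.8
Average = 187.8 / 6 = 31.3
Rounded: 31

31


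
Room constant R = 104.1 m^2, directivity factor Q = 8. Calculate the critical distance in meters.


Given values:
  R = 104.1 m^2, Q = 8
Formula: d_c = 0.141 * sqrt(Q * R)
Compute Q * R = 8 * 104.1 = 832.8
Compute sqrt(832.8) = 28.8583
d_c = 0.141 * 28.8583 = 4.069

4.069 m


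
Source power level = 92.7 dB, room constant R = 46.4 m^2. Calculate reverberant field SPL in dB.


Given values:
  Lw = 92.7 dB, R = 46.4 m^2
Formula: SPL = Lw + 10 * log10(4 / R)
Compute 4 / R = 4 / 46.4 = 0.086207
Compute 10 * log10(0.086207) = -10.6446
SPL = 92.7 + (-10.6446) = 82.06

82.06 dB


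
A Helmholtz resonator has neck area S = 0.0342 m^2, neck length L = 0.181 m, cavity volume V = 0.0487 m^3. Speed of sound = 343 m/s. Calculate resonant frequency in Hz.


Given values:
  S = 0.0342 m^2, L = 0.181 m, V = 0.0487 m^3, c = 343 m/s
Formula: f = (c / (2*pi)) * sqrt(S / (V * L))
Compute V * L = 0.0487 * 0.181 = 0.0088147
Compute S / (V * L) = 0.0342 / 0.0088147 = 3.8799
Compute sqrt(3.8799) = 1.969746
Compute c / (2*pi) = 343 / 6.283185 = 54.590148
f = 54.590148 * 1.969746 = 107.53

107.53 Hz


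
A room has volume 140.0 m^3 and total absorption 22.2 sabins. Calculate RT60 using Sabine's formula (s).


Given values:
  V = 140.0 m^3
  A = 22.2 sabins
Formula: RT60 = 0.161 * V / A
Numerator: 0.161 * 140.0 = 22.54
RT60 = 22.54 / 22.2 = 1.015

1.015 s


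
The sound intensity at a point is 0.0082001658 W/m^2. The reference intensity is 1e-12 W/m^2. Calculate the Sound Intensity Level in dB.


Given values:
  I = 0.0082001658 W/m^2
  I_ref = 1e-12 W/m^2
Formula: SIL = 10 * log10(I / I_ref)
Compute ratio: I / I_ref = 8200165800
Compute log10: log10(8200165800) = 9.913823
Multiply: SIL = 10 * 9.913823 = 99.14

99.14 dB


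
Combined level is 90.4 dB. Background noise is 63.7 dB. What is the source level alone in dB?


Given values:
  L_total = 90.4 dB, L_bg = 63.7 dB
Formula: L_source = 10 * log10(10^(L_total/10) - 10^(L_bg/10))
Convert to linear:
  10^(90.4/10) = 1096478196.1432
  10^(63.7/10) = 2344228.8153
Difference: 1096478196.1432 - 2344228.8153 = 1094133967.3279
L_source = 10 * log10(1094133967.3279) = 90.39

90.39 dB


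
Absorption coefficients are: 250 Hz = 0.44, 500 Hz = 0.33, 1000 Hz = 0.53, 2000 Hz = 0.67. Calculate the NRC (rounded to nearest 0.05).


Given values:
  a_250 = 0.44, a_500 = 0.33
  a_1000 = 0.53, a_2000 = 0.67
Formula: NRC = (a250 + a500 + a1000 + a2000) / 4
Sum = 0.44 + 0.33 + 0.53 + 0.67 = 1.97
NRC = 1.97 / 4 = 0.4925
Rounded to nearest 0.05: 0.5

0.5


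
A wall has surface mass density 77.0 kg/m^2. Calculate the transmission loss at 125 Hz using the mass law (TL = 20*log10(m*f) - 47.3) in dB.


Given values:
  m = 77.0 kg/m^2, f = 125 Hz
Formula: TL = 20 * log10(m * f) - 47.3
Compute m * f = 77.0 * 125 = 9625.0
Compute log10(9625.0) = 3.983401
Compute 20 * 3.983401 = 79.668
TL = 79.668 - 47.3 = 32.37

32.37 dB


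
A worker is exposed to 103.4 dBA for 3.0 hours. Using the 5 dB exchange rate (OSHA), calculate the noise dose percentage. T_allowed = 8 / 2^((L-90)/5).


Given values:
  L = 103.4 dBA, T = 3.0 hours
Formula: T_allowed = 8 / 2^((L - 90) / 5)
Compute exponent: (103.4 - 90) / 5 = 2.68
Compute 2^(2.68) = 6.408559
T_allowed = 8 / 6.408559 = 1.248331 hours
Dose = (T / T_allowed) * 100
Dose = (3.0 / 1.248331) * 100 = 240.32

240.32 %


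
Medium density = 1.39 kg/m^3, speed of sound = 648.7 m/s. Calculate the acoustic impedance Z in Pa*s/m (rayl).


Given values:
  rho = 1.39 kg/m^3
  c = 648.7 m/s
Formula: Z = rho * c
Z = 1.39 * 648.7
Z = 901.69

901.69 rayl


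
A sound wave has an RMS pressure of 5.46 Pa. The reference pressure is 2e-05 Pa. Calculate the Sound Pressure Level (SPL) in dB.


Given values:
  p = 5.46 Pa
  p_ref = 2e-05 Pa
Formula: SPL = 20 * log10(p / p_ref)
Compute ratio: p / p_ref = 5.46 / 2e-05 = 273000
Compute log10: log10(273000) = 5.436163
Multiply: SPL = 20 * 5.436163 = 108.72

108.72 dB


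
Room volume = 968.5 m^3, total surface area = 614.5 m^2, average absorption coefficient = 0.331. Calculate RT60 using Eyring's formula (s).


Given values:
  V = 968.5 m^3, S = 614.5 m^2, alpha = 0.331
Formula: RT60 = 0.161 * V / (-S * ln(1 - alpha))
Compute ln(1 - 0.331) = ln(0.669) = -0.401971
Denominator: -614.5 * -0.401971 = 247.0112
Numerator: 0.161 * 968.5 = 155.9285
RT60 = 155.9285 / 247.0112 = 0.631

0.631 s


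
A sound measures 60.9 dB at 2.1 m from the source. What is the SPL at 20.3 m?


Given values:
  SPL1 = 60.9 dB, r1 = 2.1 m, r2 = 20.3 m
Formula: SPL2 = SPL1 - 20 * log10(r2 / r1)
Compute ratio: r2 / r1 = 20.3 / 2.1 = 9.6667
Compute log10: log10(9.6667) = 0.985278
Compute drop: 20 * 0.985278 = 19.7056
SPL2 = 60.9 - 19.7056 = 41.19

41.19 dB


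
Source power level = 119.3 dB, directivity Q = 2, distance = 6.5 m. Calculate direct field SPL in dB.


Given values:
  Lw = 119.3 dB, Q = 2, r = 6.5 m
Formula: SPL = Lw + 10 * log10(Q / (4 * pi * r^2))
Compute 4 * pi * r^2 = 4 * pi * 6.5^2 = 530.9292
Compute Q / denom = 2 / 530.9292 = 0.00376698
Compute 10 * log10(0.00376698) = -24.2401
SPL = 119.3 + (-24.2401) = 95.06

95.06 dB


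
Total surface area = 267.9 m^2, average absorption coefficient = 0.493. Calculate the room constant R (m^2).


Given values:
  S = 267.9 m^2, alpha = 0.493
Formula: R = S * alpha / (1 - alpha)
Numerator: 267.9 * 0.493 = 132.0747
Denominator: 1 - 0.493 = 0.507
R = 132.0747 / 0.507 = 260.5

260.5 m^2


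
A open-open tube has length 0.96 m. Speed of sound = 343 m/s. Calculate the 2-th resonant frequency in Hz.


Given values:
  Tube type: open-open, L = 0.96 m, c = 343 m/s, n = 2
Formula: f_n = n * c / (2 * L)
Compute 2 * L = 2 * 0.96 = 1.92
f = 2 * 343 / 1.92
f = 357.29

357.29 Hz


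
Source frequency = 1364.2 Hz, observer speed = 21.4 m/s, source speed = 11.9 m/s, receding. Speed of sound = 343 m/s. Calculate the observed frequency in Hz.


Given values:
  f_s = 1364.2 Hz, v_o = 21.4 m/s, v_s = 11.9 m/s
  Direction: receding
Formula: f_o = f_s * (c - v_o) / (c + v_s)
Numerator: c - v_o = 343 - 21.4 = 321.6
Denominator: c + v_s = 343 + 11.9 = 354.9
f_o = 1364.2 * 321.6 / 354.9 = 1236.2

1236.2 Hz


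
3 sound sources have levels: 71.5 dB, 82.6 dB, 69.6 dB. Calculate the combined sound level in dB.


Formula: L_total = 10 * log10( sum(10^(Li/10)) )
  Source 1: 10^(71.5/10) = 14125375.4462
  Source 2: 10^(82.6/10) = 181970085.861
  Source 3: 10^(69.6/10) = 9120108.3936
Sum of linear values = 205215569.7008
L_total = 10 * log10(205215569.7008) = 83.12

83.12 dB


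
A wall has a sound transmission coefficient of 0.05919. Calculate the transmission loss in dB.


Given values:
  tau = 0.05919
Formula: TL = 10 * log10(1 / tau)
Compute 1 / tau = 1 / 0.05919 = 16.8947
Compute log10(16.8947) = 1.22775
TL = 10 * 1.22775 = 12.28

12.28 dB


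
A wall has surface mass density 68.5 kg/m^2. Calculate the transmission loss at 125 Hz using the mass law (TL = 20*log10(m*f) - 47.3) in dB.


Given values:
  m = 68.5 kg/m^2, f = 125 Hz
Formula: TL = 20 * log10(m * f) - 47.3
Compute m * f = 68.5 * 125 = 8562.5
Compute log10(8562.5) = 3.932601
Compute 20 * 3.932601 = 78.652
TL = 78.652 - 47.3 = 31.35

31.35 dB


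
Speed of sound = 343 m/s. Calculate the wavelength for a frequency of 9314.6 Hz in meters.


Given values:
  c = 343 m/s, f = 9314.6 Hz
Formula: lambda = c / f
lambda = 343 / 9314.6
lambda = 0.0368

0.0368 m


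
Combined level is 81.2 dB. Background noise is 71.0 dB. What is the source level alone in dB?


Given values:
  L_total = 81.2 dB, L_bg = 71.0 dB
Formula: L_source = 10 * log10(10^(L_total/10) - 10^(L_bg/10))
Convert to linear:
  10^(81.2/10) = 131825673.8556
  10^(71.0/10) = 12589254.1179
Difference: 131825673.8556 - 12589254.1179 = 119236419.7377
L_source = 10 * log10(119236419.7377) = 80.76

80.76 dB


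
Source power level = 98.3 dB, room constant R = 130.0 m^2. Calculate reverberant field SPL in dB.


Given values:
  Lw = 98.3 dB, R = 130.0 m^2
Formula: SPL = Lw + 10 * log10(4 / R)
Compute 4 / R = 4 / 130.0 = 0.030769
Compute 10 * log10(0.030769) = -15.1189
SPL = 98.3 + (-15.1189) = 83.18

83.18 dB


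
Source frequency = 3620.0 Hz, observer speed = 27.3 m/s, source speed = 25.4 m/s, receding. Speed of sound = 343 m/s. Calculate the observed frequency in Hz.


Given values:
  f_s = 3620.0 Hz, v_o = 27.3 m/s, v_s = 25.4 m/s
  Direction: receding
Formula: f_o = f_s * (c - v_o) / (c + v_s)
Numerator: c - v_o = 343 - 27.3 = 315.7
Denominator: c + v_s = 343 + 25.4 = 368.4
f_o = 3620.0 * 315.7 / 368.4 = 3102.16

3102.16 Hz


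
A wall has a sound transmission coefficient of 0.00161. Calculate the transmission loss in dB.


Given values:
  tau = 0.00161
Formula: TL = 10 * log10(1 / tau)
Compute 1 / tau = 1 / 0.00161 = 621.118
Compute log10(621.118) = 2.793174
TL = 10 * 2.793174 = 27.93

27.93 dB


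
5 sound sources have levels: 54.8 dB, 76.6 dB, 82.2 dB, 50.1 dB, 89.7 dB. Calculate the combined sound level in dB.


Formula: L_total = 10 * log10( sum(10^(Li/10)) )
  Source 1: 10^(54.8/10) = 301995.172
  Source 2: 10^(76.6/10) = 45708818.9615
  Source 3: 10^(82.2/10) = 165958690.7438
  Source 4: 10^(50.1/10) = 102329.2992
  Source 5: 10^(89.7/10) = 933254300.797
Sum of linear values = 1145326134.9735
L_total = 10 * log10(1145326134.9735) = 90.59

90.59 dB


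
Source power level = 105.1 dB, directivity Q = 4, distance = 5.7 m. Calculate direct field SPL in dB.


Given values:
  Lw = 105.1 dB, Q = 4, r = 5.7 m
Formula: SPL = Lw + 10 * log10(Q / (4 * pi * r^2))
Compute 4 * pi * r^2 = 4 * pi * 5.7^2 = 408.2814
Compute Q / denom = 4 / 408.2814 = 0.00979716
Compute 10 * log10(0.00979716) = -20.089
SPL = 105.1 + (-20.089) = 85.01

85.01 dB


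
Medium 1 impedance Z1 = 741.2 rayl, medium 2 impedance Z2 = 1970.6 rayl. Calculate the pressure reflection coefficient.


Given values:
  Z1 = 741.2 rayl, Z2 = 1970.6 rayl
Formula: R = (Z2 - Z1) / (Z2 + Z1)
Numerator: Z2 - Z1 = 1970.6 - 741.2 = 1229.4
Denominator: Z2 + Z1 = 1970.6 + 741.2 = 2711.8
R = 1229.4 / 2711.8 = 0.4534

0.4534


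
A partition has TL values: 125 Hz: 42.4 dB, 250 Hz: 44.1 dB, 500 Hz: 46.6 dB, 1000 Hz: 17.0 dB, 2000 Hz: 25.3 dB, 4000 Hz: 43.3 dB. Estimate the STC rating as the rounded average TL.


Given TL values at each frequency:
  125 Hz: 42.4 dB
  250 Hz: 44.1 dB
  500 Hz: 46.6 dB
  1000 Hz: 17.0 dB
  2000 Hz: 25.3 dB
  4000 Hz: 43.3 dB
Formula: STC ~ round(average of TL values)
Sum = 42.4 + 44.1 + 46.6 + 17.0 + 25.3 + 43.3 = 218.7
Average = 218.7 / 6 = 36.45
Rounded: 36

36


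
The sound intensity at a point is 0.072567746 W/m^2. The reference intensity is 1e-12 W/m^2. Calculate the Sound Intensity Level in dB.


Given values:
  I = 0.072567746 W/m^2
  I_ref = 1e-12 W/m^2
Formula: SIL = 10 * log10(I / I_ref)
Compute ratio: I / I_ref = 72567746000
Compute log10: log10(72567746000) = 10.860744
Multiply: SIL = 10 * 10.860744 = 108.61

108.61 dB


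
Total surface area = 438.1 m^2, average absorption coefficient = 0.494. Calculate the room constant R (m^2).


Given values:
  S = 438.1 m^2, alpha = 0.494
Formula: R = S * alpha / (1 - alpha)
Numerator: 438.1 * 0.494 = 216.4214
Denominator: 1 - 0.494 = 0.506
R = 216.4214 / 0.506 = 427.71

427.71 m^2


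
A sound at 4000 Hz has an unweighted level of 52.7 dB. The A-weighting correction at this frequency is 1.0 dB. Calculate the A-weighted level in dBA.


Given values:
  SPL = 52.7 dB
  A-weighting at 4000 Hz = 1.0 dB
Formula: L_A = SPL + A_weight
L_A = 52.7 + (1.0)
L_A = 53.7

53.7 dBA


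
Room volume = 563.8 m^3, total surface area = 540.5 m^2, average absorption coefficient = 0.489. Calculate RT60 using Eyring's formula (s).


Given values:
  V = 563.8 m^3, S = 540.5 m^2, alpha = 0.489
Formula: RT60 = 0.161 * V / (-S * ln(1 - alpha))
Compute ln(1 - 0.489) = ln(0.511) = -0.671386
Denominator: -540.5 * -0.671386 = 362.8841
Numerator: 0.161 * 563.8 = 90.7718
RT60 = 90.7718 / 362.8841 = 0.25

0.25 s


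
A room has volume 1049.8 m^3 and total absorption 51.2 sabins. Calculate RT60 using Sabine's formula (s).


Given values:
  V = 1049.8 m^3
  A = 51.2 sabins
Formula: RT60 = 0.161 * V / A
Numerator: 0.161 * 1049.8 = 169.0178
RT60 = 169.0178 / 51.2 = 3.301

3.301 s


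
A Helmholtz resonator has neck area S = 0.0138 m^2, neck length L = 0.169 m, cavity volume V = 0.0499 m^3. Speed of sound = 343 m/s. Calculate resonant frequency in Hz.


Given values:
  S = 0.0138 m^2, L = 0.169 m, V = 0.0499 m^3, c = 343 m/s
Formula: f = (c / (2*pi)) * sqrt(S / (V * L))
Compute V * L = 0.0499 * 0.169 = 0.0084331
Compute S / (V * L) = 0.0138 / 0.0084331 = 1.6364
Compute sqrt(1.6364) = 1.279219
Compute c / (2*pi) = 343 / 6.283185 = 54.590148
f = 54.590148 * 1.279219 = 69.83

69.83 Hz


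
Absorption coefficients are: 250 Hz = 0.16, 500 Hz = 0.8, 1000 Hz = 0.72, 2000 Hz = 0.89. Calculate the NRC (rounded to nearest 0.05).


Given values:
  a_250 = 0.16, a_500 = 0.8
  a_1000 = 0.72, a_2000 = 0.89
Formula: NRC = (a250 + a500 + a1000 + a2000) / 4
Sum = 0.16 + 0.8 + 0.72 + 0.89 = 2.57
NRC = 2.57 / 4 = 0.6425
Rounded to nearest 0.05: 0.65

0.65


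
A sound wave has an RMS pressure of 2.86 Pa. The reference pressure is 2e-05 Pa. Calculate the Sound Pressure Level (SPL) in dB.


Given values:
  p = 2.86 Pa
  p_ref = 2e-05 Pa
Formula: SPL = 20 * log10(p / p_ref)
Compute ratio: p / p_ref = 2.86 / 2e-05 = 143000
Compute log10: log10(143000) = 5.155336
Multiply: SPL = 20 * 5.155336 = 103.11

103.11 dB


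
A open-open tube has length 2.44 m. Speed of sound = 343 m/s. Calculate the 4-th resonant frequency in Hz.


Given values:
  Tube type: open-open, L = 2.44 m, c = 343 m/s, n = 4
Formula: f_n = n * c / (2 * L)
Compute 2 * L = 2 * 2.44 = 4.88
f = 4 * 343 / 4.88
f = 281.15

281.15 Hz


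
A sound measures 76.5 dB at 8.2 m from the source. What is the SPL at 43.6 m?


Given values:
  SPL1 = 76.5 dB, r1 = 8.2 m, r2 = 43.6 m
Formula: SPL2 = SPL1 - 20 * log10(r2 / r1)
Compute ratio: r2 / r1 = 43.6 / 8.2 = 5.3171
Compute log10: log10(5.3171) = 0.725675
Compute drop: 20 * 0.725675 = 14.5135
SPL2 = 76.5 - 14.5135 = 61.99

61.99 dB


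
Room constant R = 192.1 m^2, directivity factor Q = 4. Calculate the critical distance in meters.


Given values:
  R = 192.1 m^2, Q = 4
Formula: d_c = 0.141 * sqrt(Q * R)
Compute Q * R = 4 * 192.1 = 768.4
Compute sqrt(768.4) = 27.72
d_c = 0.141 * 27.72 = 3.909

3.909 m


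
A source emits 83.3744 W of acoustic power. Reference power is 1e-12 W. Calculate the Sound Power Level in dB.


Given values:
  W = 83.3744 W
  W_ref = 1e-12 W
Formula: SWL = 10 * log10(W / W_ref)
Compute ratio: W / W_ref = 83374400000000
Compute log10: log10(83374400000000) = 13.921033
Multiply: SWL = 10 * 13.921033 = 139.21

139.21 dB


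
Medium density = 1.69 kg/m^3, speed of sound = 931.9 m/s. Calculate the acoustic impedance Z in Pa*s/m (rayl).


Given values:
  rho = 1.69 kg/m^3
  c = 931.9 m/s
Formula: Z = rho * c
Z = 1.69 * 931.9
Z = 1574.91

1574.91 rayl


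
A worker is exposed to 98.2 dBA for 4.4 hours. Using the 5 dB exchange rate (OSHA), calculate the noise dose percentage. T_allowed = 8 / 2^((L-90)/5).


Given values:
  L = 98.2 dBA, T = 4.4 hours
Formula: T_allowed = 8 / 2^((L - 90) / 5)
Compute exponent: (98.2 - 90) / 5 = 1.64
Compute 2^(1.64) = 3.116658
T_allowed = 8 / 3.116658 = 2.566852 hours
Dose = (T / T_allowed) * 100
Dose = (4.4 / 2.566852) * 100 = 171.42

171.42 %


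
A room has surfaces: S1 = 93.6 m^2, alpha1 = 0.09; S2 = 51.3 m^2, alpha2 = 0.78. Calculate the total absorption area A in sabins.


Given surfaces:
  Surface 1: 93.6 * 0.09 = 8.424
  Surface 2: 51.3 * 0.78 = 40.014
Formula: A = sum(Si * alpha_i)
A = 8.424 + 40.014
A = 48.44

48.44 sabins


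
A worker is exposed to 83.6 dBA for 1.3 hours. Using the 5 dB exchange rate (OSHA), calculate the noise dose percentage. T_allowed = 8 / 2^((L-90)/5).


Given values:
  L = 83.6 dBA, T = 1.3 hours
Formula: T_allowed = 8 / 2^((L - 90) / 5)
Compute exponent: (83.6 - 90) / 5 = -1.28
Compute 2^(-1.28) = 0.411796
T_allowed = 8 / 0.411796 = 19.427095 hours
Dose = (T / T_allowed) * 100
Dose = (1.3 / 19.427095) * 100 = 6.69

6.69 %
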